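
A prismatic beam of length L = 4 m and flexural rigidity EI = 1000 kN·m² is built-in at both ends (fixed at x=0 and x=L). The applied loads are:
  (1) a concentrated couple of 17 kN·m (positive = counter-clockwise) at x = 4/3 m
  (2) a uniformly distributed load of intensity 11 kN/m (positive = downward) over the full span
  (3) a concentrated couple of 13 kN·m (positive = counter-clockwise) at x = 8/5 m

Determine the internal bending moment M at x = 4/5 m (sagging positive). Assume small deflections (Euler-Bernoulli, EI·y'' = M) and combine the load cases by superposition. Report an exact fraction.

M(4/5) = 2299/375 kN·m

Load 1 — applied couple M₀=17 kN·m at a=4/3 m (b=L-a=8/3):
  M_1 = R_Ax - M_A  [x≤a] with R_A=17/3, M_A=0 = (17/3)·(4/5) - 0 = 68/15 kN·m
Load 2 — uniform load w=11 kN/m over full span:
  M_2 = wLx/2 - wL²/12 - wx²/2 = 11·4·(4/5)/2 - 11·4²/12 - 11·(4/5)²/2 = -44/75 kN·m
Load 3 — applied couple M₀=13 kN·m at a=8/5 m (b=L-a=12/5):
  M_3 = R_Ax - M_A  [x≤a] with R_A=117/25, M_A=39/25 = (117/25)·(4/5) - (39/25) = 273/125 kN·m
Superposition: M = Σ M_i = 2299/375 kN·m ≈ 6.130667 kN·m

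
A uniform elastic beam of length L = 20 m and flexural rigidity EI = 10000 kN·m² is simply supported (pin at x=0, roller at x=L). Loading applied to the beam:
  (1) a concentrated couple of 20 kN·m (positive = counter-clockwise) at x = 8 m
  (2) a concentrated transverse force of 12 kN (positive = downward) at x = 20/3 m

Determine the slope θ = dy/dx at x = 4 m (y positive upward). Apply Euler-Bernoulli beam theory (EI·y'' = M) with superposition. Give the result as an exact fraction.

Load 1 — applied couple M₀=20 kN·m at a=8 m (b=L-a=12):
  θ_1 = (M₀x²/(2L)+C₁)/EI  [x≤a] with C₁=M₀(3b²-L²)/(6L)=16/3 = (20·4²/(2·20)+(16/3))/10000 = 1/750 rad
Load 2 — point force P=12 kN at a=20/3 m (b=L-a=40/3):
  θ_2 = -Pb(L²-b²-3x²)/(6LEI)  [x≤a] = -12·(40/3)·(20²-(40/3)²-3·4²)/(6·20·10000) = -392/16875 rad
Superposition: θ = Σ θ_i = -739/33750 rad ≈ -0.021896 rad

θ(4) = -739/33750 rad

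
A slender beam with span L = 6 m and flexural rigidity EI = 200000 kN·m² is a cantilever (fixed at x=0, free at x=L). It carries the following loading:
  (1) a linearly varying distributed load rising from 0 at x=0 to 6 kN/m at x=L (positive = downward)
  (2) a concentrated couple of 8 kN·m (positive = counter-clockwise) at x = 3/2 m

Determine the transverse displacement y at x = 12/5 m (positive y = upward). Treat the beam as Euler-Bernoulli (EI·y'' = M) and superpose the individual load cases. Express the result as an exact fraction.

Load 1 — triangular load w₀=6 kN/m (0→w₀ over full span):
  y_1 = (w₀Lx³/12-w₀L²x²/6-w₀x⁵/(120L))/EI = (6·6·(12/5)³/12-6·6²·(12/5)²/6-6·(12/5)⁵/(120·6))/200000 = -40662/48828125 m
Load 2 — applied couple M₀=8 kN·m at a=3/2 m (b=L-a=9/2):
  y_2 = M₀a(2x-a)/(2EI)  [x>a] = 8·(3/2)·(2·(12/5)-(3/2))/(2·200000) = 99/1000000 m
Superposition: y = Σ y_i = -2292993/3125000000 m ≈ -0.000734 m

y(12/5) = -2292993/3125000000 m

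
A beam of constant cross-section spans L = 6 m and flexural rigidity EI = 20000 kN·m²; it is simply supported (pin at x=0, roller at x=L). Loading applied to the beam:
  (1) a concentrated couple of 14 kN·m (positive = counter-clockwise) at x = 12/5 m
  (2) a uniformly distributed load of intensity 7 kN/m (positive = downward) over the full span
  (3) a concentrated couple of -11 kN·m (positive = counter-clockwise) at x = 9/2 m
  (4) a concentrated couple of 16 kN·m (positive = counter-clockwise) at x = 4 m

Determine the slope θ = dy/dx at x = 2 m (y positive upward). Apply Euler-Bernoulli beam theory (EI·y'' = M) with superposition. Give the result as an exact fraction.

Load 1 — applied couple M₀=14 kN·m at a=12/5 m (b=L-a=18/5):
  θ_1 = (M₀x²/(2L)+C₁)/EI  [x≤a] with C₁=M₀(3b²-L²)/(6L)=28/25 = (14·2²/(2·6)+(28/25))/20000 = 217/750000 rad
Load 2 — uniform load w=7 kN/m over full span:
  θ_2 = -w(L³-6Lx²+4x³)/(24EI) = -7·(6³-6·6·2²+4·2³)/(24·20000) = -91/60000 rad
Load 3 — applied couple M₀=-11 kN·m at a=9/2 m (b=L-a=3/2):
  θ_3 = (M₀x²/(2L)+C₁)/EI  [x≤a] with C₁=M₀(3b²-L²)/(6L)=143/16 = ((-11)·2²/(2·6)+(143/16))/20000 = 253/960000 rad
Load 4 — applied couple M₀=16 kN·m at a=4 m (b=L-a=2):
  θ_4 = (M₀x²/(2L)+C₁)/EI  [x≤a] with C₁=M₀(3b²-L²)/(6L)=-32/3 = (16·2²/(2·6)+(-32/3))/20000 = -1/3750 rad
Superposition: θ = Σ θ_i = -29531/24000000 rad ≈ -0.001230 rad

θ(2) = -29531/24000000 rad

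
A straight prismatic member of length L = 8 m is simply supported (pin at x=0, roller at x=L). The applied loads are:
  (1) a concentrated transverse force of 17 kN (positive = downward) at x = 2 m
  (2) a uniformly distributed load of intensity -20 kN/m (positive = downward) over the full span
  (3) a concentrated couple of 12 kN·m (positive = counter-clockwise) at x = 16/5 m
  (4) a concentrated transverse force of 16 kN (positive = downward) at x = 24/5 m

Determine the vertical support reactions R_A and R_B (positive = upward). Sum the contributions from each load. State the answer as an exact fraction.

Load 1 — point force P=17 kN at a=2 m (b=L-a=6):
  R_A = Pb/L = 17·6/8 = 51/4 kN
  R_B = Pa/L = 17·2/8 = 17/4 kN
Load 2 — uniform load w=-20 kN/m over full span:
  R_A = wL/2 = (-20)·8/2 = -80 kN
  R_B = wL/2 = (-20)·8/2 = -80 kN
Load 3 — applied couple M₀=12 kN·m at a=16/5 m (b=L-a=24/5):
  R_A = M₀/L = 12/8 = 3/2 kN
  R_B = -M₀/L = -12/8 = -3/2 kN
Load 4 — point force P=16 kN at a=24/5 m (b=L-a=16/5):
  R_A = Pb/L = 16·(16/5)/8 = 32/5 kN
  R_B = Pa/L = 16·(24/5)/8 = 48/5 kN
Superposition: R_A = -1187/20 kN, R_B = -1353/20 kN

R_A = -1187/20 kN, R_B = -1353/20 kN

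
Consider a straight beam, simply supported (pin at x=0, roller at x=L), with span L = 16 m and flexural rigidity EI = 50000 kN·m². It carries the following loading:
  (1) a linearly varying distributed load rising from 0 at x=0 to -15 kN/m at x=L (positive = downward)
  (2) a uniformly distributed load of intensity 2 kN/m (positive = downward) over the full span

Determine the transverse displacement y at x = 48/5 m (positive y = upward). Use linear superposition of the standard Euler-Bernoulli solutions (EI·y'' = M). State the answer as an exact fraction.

y(48/5) = 894976/9765625 m

Load 1 — triangular load w₀=-15 kN/m (0→w₀ over full span):
  y_1 = -w₀x(7L⁴-10L²x²+3x⁴)/(360LEI) = -(-15)·(48/5)·(7·16⁴-10·16²·(48/5)²+3·(48/5)⁴)/(360·16·50000) = 1212416/9765625 m
Load 2 — uniform load w=2 kN/m over full span:
  y_2 = -wx(L³-2Lx²+x³)/(24EI) = -2·(48/5)·(16³-2·16·(48/5)²+(48/5)³)/(24·50000) = -63488/1953125 m
Superposition: y = Σ y_i = 894976/9765625 m ≈ 0.091646 m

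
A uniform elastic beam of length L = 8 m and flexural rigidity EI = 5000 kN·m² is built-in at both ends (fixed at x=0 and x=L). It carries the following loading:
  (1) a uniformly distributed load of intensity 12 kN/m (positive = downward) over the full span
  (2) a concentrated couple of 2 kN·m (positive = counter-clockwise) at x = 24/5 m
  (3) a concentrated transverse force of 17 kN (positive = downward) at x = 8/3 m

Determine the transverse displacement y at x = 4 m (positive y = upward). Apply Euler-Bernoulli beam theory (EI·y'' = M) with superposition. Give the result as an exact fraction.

Load 1 — uniform load w=12 kN/m over full span:
  y_1 = -wx²(L-x)²/(24EI) = -12·4²·(8-4)²/(24·5000) = -16/625 m
Load 2 — applied couple M₀=2 kN·m at a=24/5 m (b=L-a=16/5):
  y_2 = (R_Ax³/6 - M_Ax²/2)/EI  [x≤a] with R_A=9/25, M_A=16/25 = ((9/25)·4³/6 - (16/25)·4²/2)/5000 = -4/15625 m
Load 3 — point force P=17 kN at a=8/3 m (b=L-a=16/3):
  y_3 = -Pa²(L-x)²(3bL-(3b+a)(L-x))/(6L³EI)  [x>a] = -17·(8/3)²·(8-4)²·(3·(16/3)·8-(3·(16/3)+(8/3))·(8-4))/(6·8³·5000) = -68/10125 m
Superposition: y = Σ y_i = -41224/1265625 m ≈ -0.032572 m

y(4) = -41224/1265625 m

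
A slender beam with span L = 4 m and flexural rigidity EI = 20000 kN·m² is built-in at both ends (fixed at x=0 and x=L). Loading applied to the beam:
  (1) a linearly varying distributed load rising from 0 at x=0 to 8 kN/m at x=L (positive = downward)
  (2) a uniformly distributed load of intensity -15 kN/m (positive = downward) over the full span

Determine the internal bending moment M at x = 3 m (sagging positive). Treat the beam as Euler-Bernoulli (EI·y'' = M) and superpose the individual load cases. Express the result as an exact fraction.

M(3) = -41/30 kN·m

Load 1 — triangular load w₀=8 kN/m (0→w₀ over full span):
  M_1 = 3w₀Lx/20 - w₀L²/30 - w₀x³/(6L) = 3·8·4·3/20 - 8·4²/30 - 8·3³/(6·4) = 17/15 kN·m
Load 2 — uniform load w=-15 kN/m over full span:
  M_2 = wLx/2 - wL²/12 - wx²/2 = (-15)·4·3/2 - (-15)·4²/12 - (-15)·3²/2 = -5/2 kN·m
Superposition: M = Σ M_i = -41/30 kN·m ≈ -1.366667 kN·m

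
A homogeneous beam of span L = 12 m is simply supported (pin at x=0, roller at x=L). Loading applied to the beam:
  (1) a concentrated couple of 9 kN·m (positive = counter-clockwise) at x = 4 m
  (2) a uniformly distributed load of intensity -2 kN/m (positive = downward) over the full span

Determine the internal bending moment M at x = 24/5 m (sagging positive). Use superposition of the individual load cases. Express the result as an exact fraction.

M(24/5) = -999/25 kN·m

Load 1 — applied couple M₀=9 kN·m at a=4 m (b=L-a=8):
  M_1 = M₀x/L - M₀  [x>a] = 9·(24/5)/12 - 9 = -27/5 kN·m
Load 2 — uniform load w=-2 kN/m over full span:
  M_2 = wx(L-x)/2 = (-2)·(24/5)·(12-(24/5))/2 = -864/25 kN·m
Superposition: M = Σ M_i = -999/25 kN·m ≈ -39.960000 kN·m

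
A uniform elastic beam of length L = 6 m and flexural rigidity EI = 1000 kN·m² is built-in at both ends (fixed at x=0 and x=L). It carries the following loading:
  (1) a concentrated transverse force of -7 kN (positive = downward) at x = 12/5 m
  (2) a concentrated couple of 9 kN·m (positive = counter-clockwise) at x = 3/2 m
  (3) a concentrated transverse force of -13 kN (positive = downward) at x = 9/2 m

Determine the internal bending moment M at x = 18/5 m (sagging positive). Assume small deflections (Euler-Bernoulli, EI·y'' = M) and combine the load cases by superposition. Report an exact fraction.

Load 1 — point force P=-7 kN at a=12/5 m (b=L-a=18/5):
  M_1 = Pa²(a+3b)(L-x)/L³ - Pa²b/L²  [x>a] = (-7)·(12/5)²·((12/5)+3·(18/5))·(6-(18/5))/6³ - (-7)·(12/5)²·(18/5)/6² = -1176/625 kN·m
Load 2 — applied couple M₀=9 kN·m at a=3/2 m (b=L-a=9/2):
  M_2 = R_Ax - M_A - M₀  [x>a] with R_A=27/16, M_A=-27/16 = (27/16)·(18/5) - (-27/16) - 9 = -99/80 kN·m
Load 3 — point force P=-13 kN at a=9/2 m (b=L-a=3/2):
  M_3 = Pb²(3a+b)x/L³ - Pab²/L²  [x≤a] = (-13)·(3/2)²·(3·(9/2)+(3/2))·(18/5)/6³ - (-13)·(9/2)·(3/2)²/6² = -117/32 kN·m
Superposition: M = Σ M_i = -135507/20000 kN·m ≈ -6.775350 kN·m

M(18/5) = -135507/20000 kN·m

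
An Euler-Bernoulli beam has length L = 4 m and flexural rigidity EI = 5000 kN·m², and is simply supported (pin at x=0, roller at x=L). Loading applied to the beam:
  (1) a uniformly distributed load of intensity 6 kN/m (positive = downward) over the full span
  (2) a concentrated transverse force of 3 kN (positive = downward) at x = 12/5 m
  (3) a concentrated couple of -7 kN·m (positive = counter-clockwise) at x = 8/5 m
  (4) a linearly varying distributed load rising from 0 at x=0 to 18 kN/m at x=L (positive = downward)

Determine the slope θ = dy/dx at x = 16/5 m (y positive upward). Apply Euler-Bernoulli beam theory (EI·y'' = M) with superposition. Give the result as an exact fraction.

θ(16/5) = 17069/2343750 rad

Load 1 — uniform load w=6 kN/m over full span:
  θ_1 = -w(L³-6Lx²+4x³)/(24EI) = -6·(4³-6·4·(16/5)²+4·(16/5)³)/(24·5000) = 198/78125 rad
Load 2 — point force P=3 kN at a=12/5 m (b=L-a=8/5):
  θ_2 = -Pa(2L²-6Lx+3x²+a²)/(6LEI)  [x>a] = -3·(12/5)·(2·4²-6·4·(16/5)+3·(16/5)²+(12/5)²)/(6·4·5000) = 39/78125 rad
Load 3 — applied couple M₀=-7 kN·m at a=8/5 m (b=L-a=12/5):
  θ_3 = (M₀x²/(2L)-M₀(x-a)+C₁)/EI  [x>a] with C₁=M₀(3b²-L²)/(6L)=-28/75 = ((-7)·(16/5)²/(2·4)-(-7)·((16/5)-(8/5))+(-28/75))/5000 = 7/18750 rad
Load 4 — triangular load w₀=18 kN/m (0→w₀ over full span):
  θ_4 = -w₀(7L⁴-30L²x²+15x⁴)/(360LEI) = -18·(7·4⁴-30·4²·(16/5)²+15·(16/5)⁴)/(360·4·5000) = 1514/390625 rad
Superposition: θ = Σ θ_i = 17069/2343750 rad ≈ 0.007283 rad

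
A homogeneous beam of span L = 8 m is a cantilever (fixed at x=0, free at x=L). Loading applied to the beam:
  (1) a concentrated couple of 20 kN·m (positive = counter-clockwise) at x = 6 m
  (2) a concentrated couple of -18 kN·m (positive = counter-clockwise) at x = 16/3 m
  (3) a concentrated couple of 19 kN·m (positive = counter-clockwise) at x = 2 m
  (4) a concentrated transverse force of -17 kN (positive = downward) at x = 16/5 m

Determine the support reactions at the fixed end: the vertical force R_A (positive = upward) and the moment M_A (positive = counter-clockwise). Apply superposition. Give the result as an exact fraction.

Load 1 — applied couple M₀=20 kN·m at a=6 m (b=L-a=2):
  R_A = 0 kN
  M_A = -M₀ = -20 kN·m
Load 2 — applied couple M₀=-18 kN·m at a=16/3 m (b=L-a=8/3):
  R_A = 0 kN
  M_A = -M₀ = -(-18) = 18 kN·m
Load 3 — applied couple M₀=19 kN·m at a=2 m (b=L-a=6):
  R_A = 0 kN
  M_A = -M₀ = -19 kN·m
Load 4 — point force P=-17 kN at a=16/5 m (b=L-a=24/5):
  R_A = P = (-17) = -17 kN
  M_A = Pa = (-17)·(16/5) = -272/5 kN·m
Superposition: R_A = -17 kN, M_A = -377/5 kN·m

R_A = -17 kN, M_A = -377/5 kN·m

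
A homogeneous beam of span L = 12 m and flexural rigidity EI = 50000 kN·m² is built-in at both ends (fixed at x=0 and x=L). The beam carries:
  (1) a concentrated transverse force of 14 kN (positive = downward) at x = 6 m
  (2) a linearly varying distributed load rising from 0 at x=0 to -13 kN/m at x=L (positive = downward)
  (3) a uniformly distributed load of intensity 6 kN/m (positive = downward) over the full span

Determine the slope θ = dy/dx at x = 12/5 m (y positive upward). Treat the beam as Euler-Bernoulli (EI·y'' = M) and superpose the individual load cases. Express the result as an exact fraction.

θ(12/5) = -4581/7812500 rad

Load 1 — point force P=14 kN at a=6 m (b=L-a=6):
  θ_1 = -Pb²x(2aL-(3a+b)x)/(2L³EI)  [x≤a] = -14·6²·(12/5)·(2·6·12-(3·6+6)·(12/5))/(2·12³·50000) = -189/312500 rad
Load 2 — triangular load w₀=-13 kN/m (0→w₀ over full span):
  θ_2 = -w₀(2x(L-x)(L-2x)(x+2L)+x²(L-x)²)/(120LEI) = -(-13)·(2·(12/5)·(12-(12/5))·(12-2·(12/5))·((12/5)+2·12)+(12/5)²·(12-(12/5))²)/(120·12·50000) = 3276/1953125 rad
Load 3 — uniform load w=6 kN/m over full span:
  θ_3 = -wx(L-x)(L-2x)/(12EI) = -6·(12/5)·(12-(12/5))·(12-2·(12/5))/(12·50000) = -648/390625 rad
Superposition: θ = Σ θ_i = -4581/7812500 rad ≈ -0.000586 rad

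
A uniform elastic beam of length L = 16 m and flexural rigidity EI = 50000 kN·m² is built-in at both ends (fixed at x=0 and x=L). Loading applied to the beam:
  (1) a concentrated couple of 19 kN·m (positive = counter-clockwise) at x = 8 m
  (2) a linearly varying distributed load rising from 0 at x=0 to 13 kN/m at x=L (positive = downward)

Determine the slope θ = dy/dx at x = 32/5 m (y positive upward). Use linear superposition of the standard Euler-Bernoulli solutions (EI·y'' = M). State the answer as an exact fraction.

Load 1 — applied couple M₀=19 kN·m at a=8 m (b=L-a=8):
  θ_1 = (R_Ax²/2 - M_Ax)/EI  [x≤a] with R_A=57/32, M_A=19/4 = ((57/32)·(32/5)²/2 - (19/4)·(32/5))/50000 = 19/156250 rad
Load 2 — triangular load w₀=13 kN/m (0→w₀ over full span):
  θ_2 = -w₀(2x(L-x)(L-2x)(x+2L)+x²(L-x)²)/(120LEI) = -13·(2·(32/5)·(16-(32/5))·(16-2·(32/5))·((32/5)+2·16)+(32/5)²·(16-(32/5))²)/(120·16·50000) = -4992/1953125 rad
Superposition: θ = Σ θ_i = -9509/3906250 rad ≈ -0.002434 rad

θ(32/5) = -9509/3906250 rad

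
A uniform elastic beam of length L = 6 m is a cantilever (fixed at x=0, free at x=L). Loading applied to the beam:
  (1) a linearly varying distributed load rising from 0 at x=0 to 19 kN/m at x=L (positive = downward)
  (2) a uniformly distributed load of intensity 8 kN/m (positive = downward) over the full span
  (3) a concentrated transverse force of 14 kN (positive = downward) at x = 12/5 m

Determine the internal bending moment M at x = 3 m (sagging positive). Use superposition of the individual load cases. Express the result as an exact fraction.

Load 1 — triangular load w₀=19 kN/m (0→w₀ over full span):
  M_1 = w₀Lx/2 - w₀L²/3 - w₀x³/(6L) = 19·6·3/2 - 19·6²/3 - 19·3³/(6·6) = -285/4 kN·m
Load 2 — uniform load w=8 kN/m over full span:
  M_2 = -w(L-x)²/2 = -8·(6-3)²/2 = -36 kN·m
Load 3 — point force P=14 kN at a=12/5 m (b=L-a=18/5):
  M_3 = 0  [x>a] = 0 kN·m
Superposition: M = Σ M_i = -429/4 kN·m ≈ -107.250000 kN·m

M(3) = -429/4 kN·m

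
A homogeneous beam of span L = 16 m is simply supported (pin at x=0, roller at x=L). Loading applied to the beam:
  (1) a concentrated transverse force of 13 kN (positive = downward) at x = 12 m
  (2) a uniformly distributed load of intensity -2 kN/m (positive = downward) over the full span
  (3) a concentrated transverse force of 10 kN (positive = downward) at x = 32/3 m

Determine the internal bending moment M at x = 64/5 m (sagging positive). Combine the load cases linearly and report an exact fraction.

Load 1 — point force P=13 kN at a=12 m (b=L-a=4):
  M_1 = Pa(L-x)/L  [x>a] = 13·12·(16-(64/5))/16 = 156/5 kN·m
Load 2 — uniform load w=-2 kN/m over full span:
  M_2 = wx(L-x)/2 = (-2)·(64/5)·(16-(64/5))/2 = -1024/25 kN·m
Load 3 — point force P=10 kN at a=32/3 m (b=L-a=16/3):
  M_3 = Pa(L-x)/L  [x>a] = 10·(32/3)·(16-(64/5))/16 = 64/3 kN·m
Superposition: M = Σ M_i = 868/75 kN·m ≈ 11.573333 kN·m

M(64/5) = 868/75 kN·m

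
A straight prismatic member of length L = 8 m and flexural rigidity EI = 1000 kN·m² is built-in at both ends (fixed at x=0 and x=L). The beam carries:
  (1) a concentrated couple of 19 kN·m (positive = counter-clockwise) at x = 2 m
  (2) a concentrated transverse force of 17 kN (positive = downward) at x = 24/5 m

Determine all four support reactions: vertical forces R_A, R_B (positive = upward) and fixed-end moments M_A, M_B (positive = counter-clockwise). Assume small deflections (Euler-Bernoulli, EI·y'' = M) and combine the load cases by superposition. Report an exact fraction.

R_A = 69247/8000 kN, M_A = 18987/2000 kN·m, R_B = 66753/8000 kN, M_B = -27293/2000 kN·m

Load 1 — applied couple M₀=19 kN·m at a=2 m (b=L-a=6):
  R_A = 6M₀ab/L³ = 6·19·2·6/8³ = 171/64 kN
  M_A = M₀b(2a-b)/L² = 19·6·(2·2-6)/8² = -57/16 kN·m
  R_B = -6M₀ab/L³ = -6·19·2·6/8³ = -171/64 kN
  M_B = M₀a(2b-a)/L² = 19·2·(2·6-2)/8² = 95/16 kN·m
Load 2 — point force P=17 kN at a=24/5 m (b=L-a=16/5):
  R_A = Pb²(3a+b)/L³ = 17·(16/5)²·(3·(24/5)+(16/5))/8³ = 748/125 kN
  M_A = Pab²/L² = 17·(24/5)·(16/5)²/8² = 1632/125 kN·m
  R_B = Pa²(a+3b)/L³ = 17·(24/5)²·((24/5)+3·(16/5))/8³ = 1377/125 kN
  M_B = -Pa²b/L² = -17·(24/5)²·(16/5)/8² = -2448/125 kN·m
Superposition: R_A = 69247/8000 kN, M_A = 18987/2000 kN·m, R_B = 66753/8000 kN, M_B = -27293/2000 kN·m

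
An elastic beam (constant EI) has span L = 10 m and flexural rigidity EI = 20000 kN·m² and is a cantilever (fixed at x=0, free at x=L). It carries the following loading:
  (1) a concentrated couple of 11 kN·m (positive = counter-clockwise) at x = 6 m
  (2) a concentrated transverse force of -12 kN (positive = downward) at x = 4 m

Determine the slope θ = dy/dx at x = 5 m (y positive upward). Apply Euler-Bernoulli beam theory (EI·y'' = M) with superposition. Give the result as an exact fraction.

θ(5) = 151/20000 rad

Load 1 — applied couple M₀=11 kN·m at a=6 m (b=L-a=4):
  θ_1 = M₀x/EI  [x≤a] = 11·5/20000 = 11/4000 rad
Load 2 — point force P=-12 kN at a=4 m (b=L-a=6):
  θ_2 = -Pa²/(2EI)  [x>a] = -(-12)·4²/(2·20000) = 3/625 rad
Superposition: θ = Σ θ_i = 151/20000 rad ≈ 0.007550 rad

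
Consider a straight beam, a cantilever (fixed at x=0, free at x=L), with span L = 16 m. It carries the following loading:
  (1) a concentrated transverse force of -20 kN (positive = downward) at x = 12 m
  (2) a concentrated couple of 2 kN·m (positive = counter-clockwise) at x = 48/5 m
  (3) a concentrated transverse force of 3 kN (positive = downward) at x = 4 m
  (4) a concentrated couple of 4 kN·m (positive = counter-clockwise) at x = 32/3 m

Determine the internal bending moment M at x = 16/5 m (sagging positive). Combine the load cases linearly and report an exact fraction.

M(16/5) = 898/5 kN·m

Load 1 — point force P=-20 kN at a=12 m (b=L-a=4):
  M_1 = -P(a-x)  [x≤a] = -(-20)·(12-(16/5)) = 176 kN·m
Load 2 — applied couple M₀=2 kN·m at a=48/5 m (b=L-a=32/5):
  M_2 = M₀  [x≤a] = 2 = 2 kN·m
Load 3 — point force P=3 kN at a=4 m (b=L-a=12):
  M_3 = -P(a-x)  [x≤a] = -3·(4-(16/5)) = -12/5 kN·m
Load 4 — applied couple M₀=4 kN·m at a=32/3 m (b=L-a=16/3):
  M_4 = M₀  [x≤a] = 4 = 4 kN·m
Superposition: M = Σ M_i = 898/5 kN·m ≈ 179.600000 kN·m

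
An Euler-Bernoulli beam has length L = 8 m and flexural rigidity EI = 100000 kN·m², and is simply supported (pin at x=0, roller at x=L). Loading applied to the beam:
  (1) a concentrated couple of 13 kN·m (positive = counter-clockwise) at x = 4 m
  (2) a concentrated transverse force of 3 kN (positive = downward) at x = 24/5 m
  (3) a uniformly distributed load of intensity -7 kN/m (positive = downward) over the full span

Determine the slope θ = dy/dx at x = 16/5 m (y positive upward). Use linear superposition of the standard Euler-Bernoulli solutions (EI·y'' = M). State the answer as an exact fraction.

Load 1 — applied couple M₀=13 kN·m at a=4 m (b=L-a=4):
  θ_1 = (M₀x²/(2L)+C₁)/EI  [x≤a] with C₁=M₀(3b²-L²)/(6L)=-13/3 = (13·(16/5)²/(2·8)+(-13/3))/100000 = 299/7500000 rad
Load 2 — point force P=3 kN at a=24/5 m (b=L-a=16/5):
  θ_2 = -Pb(L²-b²-3x²)/(6LEI)  [x≤a] = -3·(16/5)·(8²-(16/5)²-3·(16/5)²)/(6·8·100000) = -18/390625 rad
Load 3 — uniform load w=-7 kN/m over full span:
  θ_3 = -w(L³-6Lx²+4x³)/(24EI) = -(-7)·(8³-6·8·(16/5)²+4·(16/5)³)/(24·100000) = 518/1171875 rad
Superposition: θ = Σ θ_i = 16343/37500000 rad ≈ 0.000436 rad

θ(16/5) = 16343/37500000 rad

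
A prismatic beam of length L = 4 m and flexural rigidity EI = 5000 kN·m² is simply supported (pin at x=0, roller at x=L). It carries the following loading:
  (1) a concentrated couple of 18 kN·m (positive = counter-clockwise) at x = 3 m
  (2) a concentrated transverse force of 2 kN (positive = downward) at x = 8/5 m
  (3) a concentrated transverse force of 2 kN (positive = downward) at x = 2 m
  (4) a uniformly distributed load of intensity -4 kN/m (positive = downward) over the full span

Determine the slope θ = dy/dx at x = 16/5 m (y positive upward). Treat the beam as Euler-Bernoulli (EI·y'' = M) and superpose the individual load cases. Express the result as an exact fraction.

θ(16/5) = 2229/2500000 rad

Load 1 — applied couple M₀=18 kN·m at a=3 m (b=L-a=1):
  θ_1 = (M₀x²/(2L)-M₀(x-a)+C₁)/EI  [x>a] with C₁=M₀(3b²-L²)/(6L)=-39/4 = (18·(16/5)²/(2·4)-18·((16/5)-3)+(-39/4))/5000 = 969/500000 rad
Load 2 — point force P=2 kN at a=8/5 m (b=L-a=12/5):
  θ_2 = -Pa(2L²-6Lx+3x²+a²)/(6LEI)  [x>a] = -2·(8/5)·(2·4²-6·4·(16/5)+3·(16/5)²+(8/5)²)/(6·4·5000) = 24/78125 rad
Load 3 — point force P=2 kN at a=2 m (b=L-a=2):
  θ_3 = -Pa(2L²-6Lx+3x²+a²)/(6LEI)  [x>a] = -2·2·(2·4²-6·4·(16/5)+3·(16/5)²+2²)/(6·4·5000) = 21/62500 rad
Load 4 — uniform load w=-4 kN/m over full span:
  θ_4 = -w(L³-6Lx²+4x³)/(24EI) = -(-4)·(4³-6·4·(16/5)²+4·(16/5)³)/(24·5000) = -132/78125 rad
Superposition: θ = Σ θ_i = 2229/2500000 rad ≈ 0.000892 rad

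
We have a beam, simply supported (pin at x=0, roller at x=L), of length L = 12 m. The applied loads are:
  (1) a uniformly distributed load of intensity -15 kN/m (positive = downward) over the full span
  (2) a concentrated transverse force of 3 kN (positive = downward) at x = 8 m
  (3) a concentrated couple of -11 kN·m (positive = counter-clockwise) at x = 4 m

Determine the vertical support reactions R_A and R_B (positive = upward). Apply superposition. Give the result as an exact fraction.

Load 1 — uniform load w=-15 kN/m over full span:
  R_A = wL/2 = (-15)·12/2 = -90 kN
  R_B = wL/2 = (-15)·12/2 = -90 kN
Load 2 — point force P=3 kN at a=8 m (b=L-a=4):
  R_A = Pb/L = 3·4/12 = 1 kN
  R_B = Pa/L = 3·8/12 = 2 kN
Load 3 — applied couple M₀=-11 kN·m at a=4 m (b=L-a=8):
  R_A = M₀/L = (-11)/12 = -11/12 kN
  R_B = -M₀/L = -(-11)/12 = 11/12 kN
Superposition: R_A = -1079/12 kN, R_B = -1045/12 kN

R_A = -1079/12 kN, R_B = -1045/12 kN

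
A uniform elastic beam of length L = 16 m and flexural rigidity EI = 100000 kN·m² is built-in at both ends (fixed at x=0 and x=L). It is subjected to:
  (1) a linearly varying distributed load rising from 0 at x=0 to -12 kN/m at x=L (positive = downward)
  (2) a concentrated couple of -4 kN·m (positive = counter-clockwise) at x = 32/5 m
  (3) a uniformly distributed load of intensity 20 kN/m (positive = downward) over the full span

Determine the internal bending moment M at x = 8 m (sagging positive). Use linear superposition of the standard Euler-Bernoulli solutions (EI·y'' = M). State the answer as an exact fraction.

M(8) = 2264/15 kN·m

Load 1 — triangular load w₀=-12 kN/m (0→w₀ over full span):
  M_1 = 3w₀Lx/20 - w₀L²/30 - w₀x³/(6L) = 3·(-12)·16·8/20 - (-12)·16²/30 - (-12)·8³/(6·16) = -64 kN·m
Load 2 — applied couple M₀=-4 kN·m at a=32/5 m (b=L-a=48/5):
  M_2 = R_Ax - M_A - M₀  [x>a] with R_A=-9/25, M_A=-12/25 = (-9/25)·8 - (-12/25) - (-4) = 8/5 kN·m
Load 3 — uniform load w=20 kN/m over full span:
  M_3 = wLx/2 - wL²/12 - wx²/2 = 20·16·8/2 - 20·16²/12 - 20·8²/2 = 640/3 kN·m
Superposition: M = Σ M_i = 2264/15 kN·m ≈ 150.933333 kN·m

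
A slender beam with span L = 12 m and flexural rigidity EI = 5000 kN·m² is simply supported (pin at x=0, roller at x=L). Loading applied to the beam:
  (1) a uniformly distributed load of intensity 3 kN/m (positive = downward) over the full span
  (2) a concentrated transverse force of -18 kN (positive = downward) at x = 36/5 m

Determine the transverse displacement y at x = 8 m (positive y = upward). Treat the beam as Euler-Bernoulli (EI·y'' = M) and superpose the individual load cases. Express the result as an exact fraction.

Load 1 — uniform load w=3 kN/m over full span:
  y_1 = -wx(L³-2Lx²+x³)/(24EI) = -3·8·(12³-2·12·8²+8³)/(24·5000) = -88/625 m
Load 2 — point force P=-18 kN at a=36/5 m (b=L-a=24/5):
  y_2 = -Pa(L-x)(2Lx-a²-x²)/(6LEI)  [x>a] = -(-18)·(36/5)·(12-8)·(2·12·8-(36/5)²-8²)/(6·12·5000) = 8568/78125 m
Superposition: y = Σ y_i = -2432/78125 m ≈ -0.031130 m

y(8) = -2432/78125 m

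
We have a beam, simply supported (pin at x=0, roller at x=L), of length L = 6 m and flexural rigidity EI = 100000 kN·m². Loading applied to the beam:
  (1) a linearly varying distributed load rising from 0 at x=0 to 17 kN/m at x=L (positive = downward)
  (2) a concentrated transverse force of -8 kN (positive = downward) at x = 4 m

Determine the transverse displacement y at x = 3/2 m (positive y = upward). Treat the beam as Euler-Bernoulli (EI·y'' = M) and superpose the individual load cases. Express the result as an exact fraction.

y(3/2) = -119629/153600000 m

Load 1 — triangular load w₀=17 kN/m (0→w₀ over full span):
  y_1 = -w₀x(7L⁴-10L²x²+3x⁴)/(360LEI) = -17·(3/2)·(7·6⁴-10·6²·(3/2)²+3·(3/2)⁴)/(360·6·100000) = -50031/51200000 m
Load 2 — point force P=-8 kN at a=4 m (b=L-a=2):
  y_2 = -Pbx(L²-b²-x²)/(6LEI)  [x≤a] = -(-8)·2·(3/2)·(6²-2²-(3/2)²)/(6·6·100000) = 119/600000 m
Superposition: y = Σ y_i = -119629/153600000 m ≈ -0.000779 m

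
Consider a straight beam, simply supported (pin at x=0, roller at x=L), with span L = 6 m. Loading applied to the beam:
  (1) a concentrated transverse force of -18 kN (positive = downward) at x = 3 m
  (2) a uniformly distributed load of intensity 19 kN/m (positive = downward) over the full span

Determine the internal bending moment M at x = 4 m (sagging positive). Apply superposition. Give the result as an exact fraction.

M(4) = 58 kN·m

Load 1 — point force P=-18 kN at a=3 m (b=L-a=3):
  M_1 = Pa(L-x)/L  [x>a] = (-18)·3·(6-4)/6 = -18 kN·m
Load 2 — uniform load w=19 kN/m over full span:
  M_2 = wx(L-x)/2 = 19·4·(6-4)/2 = 76 kN·m
Superposition: M = Σ M_i = 58 kN·m ≈ 58.000000 kN·m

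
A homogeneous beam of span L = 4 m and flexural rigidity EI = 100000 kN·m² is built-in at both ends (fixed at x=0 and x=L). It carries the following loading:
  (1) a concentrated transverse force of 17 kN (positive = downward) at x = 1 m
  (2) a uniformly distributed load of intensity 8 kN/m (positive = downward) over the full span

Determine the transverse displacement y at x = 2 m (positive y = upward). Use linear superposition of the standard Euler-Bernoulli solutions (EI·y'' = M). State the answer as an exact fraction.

y(2) = -49/600000 m

Load 1 — point force P=17 kN at a=1 m (b=L-a=3):
  y_1 = -Pa²(L-x)²(3bL-(3b+a)(L-x))/(6L³EI)  [x>a] = -17·1²·(4-2)²·(3·3·4-(3·3+1)·(4-2))/(6·4³·100000) = -17/600000 m
Load 2 — uniform load w=8 kN/m over full span:
  y_2 = -wx²(L-x)²/(24EI) = -8·2²·(4-2)²/(24·100000) = -1/18750 m
Superposition: y = Σ y_i = -49/600000 m ≈ -0.000082 m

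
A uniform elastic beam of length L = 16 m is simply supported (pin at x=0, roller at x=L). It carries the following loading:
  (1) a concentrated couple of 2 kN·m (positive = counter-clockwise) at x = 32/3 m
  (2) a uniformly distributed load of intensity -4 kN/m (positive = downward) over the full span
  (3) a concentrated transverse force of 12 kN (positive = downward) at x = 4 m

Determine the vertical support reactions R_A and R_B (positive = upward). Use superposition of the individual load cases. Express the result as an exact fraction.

Load 1 — applied couple M₀=2 kN·m at a=32/3 m (b=L-a=16/3):
  R_A = M₀/L = 2/16 = 1/8 kN
  R_B = -M₀/L = -2/16 = -1/8 kN
Load 2 — uniform load w=-4 kN/m over full span:
  R_A = wL/2 = (-4)·16/2 = -32 kN
  R_B = wL/2 = (-4)·16/2 = -32 kN
Load 3 — point force P=12 kN at a=4 m (b=L-a=12):
  R_A = Pb/L = 12·12/16 = 9 kN
  R_B = Pa/L = 12·4/16 = 3 kN
Superposition: R_A = -183/8 kN, R_B = -233/8 kN

R_A = -183/8 kN, R_B = -233/8 kN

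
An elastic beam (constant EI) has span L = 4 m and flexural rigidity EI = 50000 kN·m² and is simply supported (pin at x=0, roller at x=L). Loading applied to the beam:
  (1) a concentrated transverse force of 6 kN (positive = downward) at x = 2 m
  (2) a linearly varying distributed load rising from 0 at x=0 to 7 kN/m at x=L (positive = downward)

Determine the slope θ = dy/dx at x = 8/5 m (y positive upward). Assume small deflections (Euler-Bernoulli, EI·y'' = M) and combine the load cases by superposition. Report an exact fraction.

Load 1 — point force P=6 kN at a=2 m (b=L-a=2):
  θ_1 = -Pb(L²-b²-3x²)/(6LEI)  [x≤a] = -6·2·(4²-2²-3·(8/5)²)/(6·4·50000) = -27/625000 rad
Load 2 — triangular load w₀=7 kN/m (0→w₀ over full span):
  θ_2 = -w₀(7L⁴-30L²x²+15x⁴)/(360LEI) = -7·(7·4⁴-30·4²·(8/5)²+15·(8/5)⁴)/(360·4·50000) = -2261/35156250 rad
Superposition: θ = Σ θ_i = -15119/140625000 rad ≈ -0.000108 rad

θ(8/5) = -15119/140625000 rad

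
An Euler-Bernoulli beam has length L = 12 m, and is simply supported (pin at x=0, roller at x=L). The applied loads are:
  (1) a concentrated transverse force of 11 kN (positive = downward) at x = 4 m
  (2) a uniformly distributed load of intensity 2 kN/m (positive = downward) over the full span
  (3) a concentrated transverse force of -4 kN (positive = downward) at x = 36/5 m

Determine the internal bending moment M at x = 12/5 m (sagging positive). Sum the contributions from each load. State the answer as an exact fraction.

M(12/5) = 184/5 kN·m

Load 1 — point force P=11 kN at a=4 m (b=L-a=8):
  M_1 = Pbx/L  [x≤a] = 11·8·(12/5)/12 = 88/5 kN·m
Load 2 — uniform load w=2 kN/m over full span:
  M_2 = wx(L-x)/2 = 2·(12/5)·(12-(12/5))/2 = 576/25 kN·m
Load 3 — point force P=-4 kN at a=36/5 m (b=L-a=24/5):
  M_3 = Pbx/L  [x≤a] = (-4)·(24/5)·(12/5)/12 = -96/25 kN·m
Superposition: M = Σ M_i = 184/5 kN·m ≈ 36.800000 kN·m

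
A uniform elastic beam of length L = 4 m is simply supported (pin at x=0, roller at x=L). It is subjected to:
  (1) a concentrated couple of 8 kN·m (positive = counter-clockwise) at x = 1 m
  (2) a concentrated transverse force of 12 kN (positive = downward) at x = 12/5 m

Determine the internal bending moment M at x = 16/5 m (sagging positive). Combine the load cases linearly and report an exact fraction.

M(16/5) = 104/25 kN·m

Load 1 — applied couple M₀=8 kN·m at a=1 m (b=L-a=3):
  M_1 = M₀x/L - M₀  [x>a] = 8·(16/5)/4 - 8 = -8/5 kN·m
Load 2 — point force P=12 kN at a=12/5 m (b=L-a=8/5):
  M_2 = Pa(L-x)/L  [x>a] = 12·(12/5)·(4-(16/5))/4 = 144/25 kN·m
Superposition: M = Σ M_i = 104/25 kN·m ≈ 4.160000 kN·m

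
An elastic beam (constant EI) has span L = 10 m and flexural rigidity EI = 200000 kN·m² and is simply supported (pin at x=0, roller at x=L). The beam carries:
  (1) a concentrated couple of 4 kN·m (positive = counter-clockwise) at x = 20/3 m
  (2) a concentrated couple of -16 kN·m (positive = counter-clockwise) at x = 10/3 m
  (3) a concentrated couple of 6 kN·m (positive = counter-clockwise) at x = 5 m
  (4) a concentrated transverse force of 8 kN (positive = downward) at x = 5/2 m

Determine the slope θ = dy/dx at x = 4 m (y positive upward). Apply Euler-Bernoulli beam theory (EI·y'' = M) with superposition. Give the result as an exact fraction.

θ(4) = -883/12000000 rad

Load 1 — applied couple M₀=4 kN·m at a=20/3 m (b=L-a=10/3):
  θ_1 = (M₀x²/(2L)+C₁)/EI  [x≤a] with C₁=M₀(3b²-L²)/(6L)=-40/9 = (4·4²/(2·10)+(-40/9))/200000 = -7/1125000 rad
Load 2 — applied couple M₀=-16 kN·m at a=10/3 m (b=L-a=20/3):
  θ_2 = (M₀x²/(2L)-M₀(x-a)+C₁)/EI  [x>a] with C₁=M₀(3b²-L²)/(6L)=-80/9 = ((-16)·4²/(2·10)-(-16)·(4-(10/3))+(-80/9))/200000 = -31/562500 rad
Load 3 — applied couple M₀=6 kN·m at a=5 m (b=L-a=5):
  θ_3 = (M₀x²/(2L)+C₁)/EI  [x≤a] with C₁=M₀(3b²-L²)/(6L)=-5/2 = (6·4²/(2·10)+(-5/2))/200000 = 23/2000000 rad
Load 4 — point force P=8 kN at a=5/2 m (b=L-a=15/2):
  θ_4 = -Pa(2L²-6Lx+3x²+a²)/(6LEI)  [x>a] = -8·(5/2)·(2·10²-6·10·4+3·4²+(5/2)²)/(6·10·200000) = -19/800000 rad
Superposition: θ = Σ θ_i = -883/12000000 rad ≈ -0.000074 rad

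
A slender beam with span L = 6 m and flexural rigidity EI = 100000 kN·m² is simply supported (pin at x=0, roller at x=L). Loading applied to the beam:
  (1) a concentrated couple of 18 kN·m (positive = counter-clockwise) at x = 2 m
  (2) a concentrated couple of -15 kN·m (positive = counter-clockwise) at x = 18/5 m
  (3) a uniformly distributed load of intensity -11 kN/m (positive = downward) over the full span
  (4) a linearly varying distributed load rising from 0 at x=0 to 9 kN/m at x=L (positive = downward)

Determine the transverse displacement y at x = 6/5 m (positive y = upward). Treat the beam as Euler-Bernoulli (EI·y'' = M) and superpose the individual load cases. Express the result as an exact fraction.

Load 1 — applied couple M₀=18 kN·m at a=2 m (b=L-a=4):
  y_1 = (M₀x³/(6L)+C₁x)/EI  [x≤a] with C₁=M₀(3b²-L²)/(6L)=6 = (18·(6/5)³/(6·6)+6·(6/5))/100000 = 63/781250 m
Load 2 — applied couple M₀=-15 kN·m at a=18/5 m (b=L-a=12/5):
  y_2 = (M₀x³/(6L)+C₁x)/EI  [x≤a] with C₁=M₀(3b²-L²)/(6L)=39/5 = ((-15)·(6/5)³/(6·6)+(39/5)·(6/5))/100000 = 27/312500 m
Load 3 — uniform load w=-11 kN/m over full span:
  y_3 = -wx(L³-2Lx²+x³)/(24EI) = -(-11)·(6/5)·(6³-2·6·(6/5)²+(6/5)³)/(24·100000) = 8613/7812500 m
Load 4 — triangular load w₀=9 kN/m (0→w₀ over full span):
  y_4 = -w₀x(7L⁴-10L²x²+3x⁴)/(360LEI) = -9·(6/5)·(7·6⁴-10·6²·(6/5)²+3·(6/5)⁴)/(360·6·100000) = -20898/48828125 m
Superposition: y = Σ y_i = 82179/97656250 m ≈ 0.000842 m

y(6/5) = 82179/97656250 m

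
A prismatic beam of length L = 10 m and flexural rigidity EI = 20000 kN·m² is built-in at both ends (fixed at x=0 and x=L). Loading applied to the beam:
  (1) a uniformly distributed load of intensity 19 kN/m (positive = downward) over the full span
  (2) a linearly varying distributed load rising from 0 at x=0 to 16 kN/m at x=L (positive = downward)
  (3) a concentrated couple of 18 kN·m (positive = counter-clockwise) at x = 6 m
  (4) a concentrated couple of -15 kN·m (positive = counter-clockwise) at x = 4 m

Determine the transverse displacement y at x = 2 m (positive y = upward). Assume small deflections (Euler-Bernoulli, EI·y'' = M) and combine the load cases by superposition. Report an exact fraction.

Load 1 — uniform load w=19 kN/m over full span:
  y_1 = -wx²(L-x)²/(24EI) = -19·2²·(10-2)²/(24·20000) = -19/1875 m
Load 2 — triangular load w₀=16 kN/m (0→w₀ over full span):
  y_2 = -w₀x²(L-x)²(x+2L)/(120LEI) = -16·2²·(10-2)²·(2+2·10)/(120·10·20000) = -176/46875 m
Load 3 — applied couple M₀=18 kN·m at a=6 m (b=L-a=4):
  y_3 = (R_Ax³/6 - M_Ax²/2)/EI  [x≤a] with R_A=324/125, M_A=144/25 = ((324/125)·2³/6 - (144/25)·2²/2)/20000 = -63/156250 m
Load 4 — applied couple M₀=-15 kN·m at a=4 m (b=L-a=6):
  y_4 = (R_Ax³/6 - M_Ax²/2)/EI  [x≤a] with R_A=-54/25, M_A=-9/5 = ((-54/25)·2³/6 - (-9/5)·2²/2)/20000 = 9/250000 m
Superposition: y = Σ y_i = -17819/1250000 m ≈ -0.014255 m

y(2) = -17819/1250000 m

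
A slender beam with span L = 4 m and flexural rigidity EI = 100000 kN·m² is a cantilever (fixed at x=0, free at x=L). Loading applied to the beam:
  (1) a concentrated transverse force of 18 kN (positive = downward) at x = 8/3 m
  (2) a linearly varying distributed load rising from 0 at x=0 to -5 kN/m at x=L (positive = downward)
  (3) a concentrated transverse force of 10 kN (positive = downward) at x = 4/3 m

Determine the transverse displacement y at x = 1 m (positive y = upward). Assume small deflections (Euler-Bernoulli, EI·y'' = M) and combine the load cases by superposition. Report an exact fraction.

y(1) = -11/76800 m

Load 1 — point force P=18 kN at a=8/3 m (b=L-a=4/3):
  y_1 = -Px²(3a-x)/(6EI)  [x≤a] = -18·1²·(3·(8/3)-1)/(6·100000) = -21/100000 m
Load 2 — triangular load w₀=-5 kN/m (0→w₀ over full span):
  y_2 = (w₀Lx³/12-w₀L²x²/6-w₀x⁵/(120L))/EI = ((-5)·4·1³/12-(-5)·4²·1²/6-(-5)·1⁵/(120·4))/100000 = 1121/9600000 m
Load 3 — point force P=10 kN at a=4/3 m (b=L-a=8/3):
  y_3 = -Px²(3a-x)/(6EI)  [x≤a] = -10·1²·(3·(4/3)-1)/(6·100000) = -1/20000 m
Superposition: y = Σ y_i = -11/76800 m ≈ -0.000143 m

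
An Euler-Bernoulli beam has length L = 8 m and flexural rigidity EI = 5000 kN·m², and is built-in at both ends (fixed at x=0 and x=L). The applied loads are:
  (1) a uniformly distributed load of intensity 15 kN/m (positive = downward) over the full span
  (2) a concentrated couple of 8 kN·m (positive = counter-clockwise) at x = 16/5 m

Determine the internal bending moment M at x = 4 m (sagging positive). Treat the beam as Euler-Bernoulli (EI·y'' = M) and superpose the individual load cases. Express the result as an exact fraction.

M(4) = 184/5 kN·m

Load 1 — uniform load w=15 kN/m over full span:
  M_1 = wLx/2 - wL²/12 - wx²/2 = 15·8·4/2 - 15·8²/12 - 15·4²/2 = 40 kN·m
Load 2 — applied couple M₀=8 kN·m at a=16/5 m (b=L-a=24/5):
  M_2 = R_Ax - M_A - M₀  [x>a] with R_A=36/25, M_A=24/25 = (36/25)·4 - (24/25) - 8 = -16/5 kN·m
Superposition: M = Σ M_i = 184/5 kN·m ≈ 36.800000 kN·m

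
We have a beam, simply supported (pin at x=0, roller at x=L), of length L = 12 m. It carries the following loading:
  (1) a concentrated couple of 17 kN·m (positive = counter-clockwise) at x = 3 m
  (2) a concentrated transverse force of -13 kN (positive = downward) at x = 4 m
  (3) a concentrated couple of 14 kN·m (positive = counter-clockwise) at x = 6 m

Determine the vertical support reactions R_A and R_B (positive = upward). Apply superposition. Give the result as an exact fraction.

Load 1 — applied couple M₀=17 kN·m at a=3 m (b=L-a=9):
  R_A = M₀/L = 17/12 kN
  R_B = -M₀/L = -17/12 kN
Load 2 — point force P=-13 kN at a=4 m (b=L-a=8):
  R_A = Pb/L = (-13)·8/12 = -26/3 kN
  R_B = Pa/L = (-13)·4/12 = -13/3 kN
Load 3 — applied couple M₀=14 kN·m at a=6 m (b=L-a=6):
  R_A = M₀/L = 14/12 = 7/6 kN
  R_B = -M₀/L = -14/12 = -7/6 kN
Superposition: R_A = -73/12 kN, R_B = -83/12 kN

R_A = -73/12 kN, R_B = -83/12 kN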